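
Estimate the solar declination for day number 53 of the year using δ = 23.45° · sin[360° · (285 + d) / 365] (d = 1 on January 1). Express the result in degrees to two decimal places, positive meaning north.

360 × (285 + 53) / 365 = 333.370°; sin(333.370°) = -0.4482.
δ = 23.45 × -0.4482 = -10.510° ≈ -10.51°.

-10.51°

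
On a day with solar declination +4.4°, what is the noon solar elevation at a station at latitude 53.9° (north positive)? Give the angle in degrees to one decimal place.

40.5°

At local solar noon the hour angle is zero, so the elevation is 90° − |φ − δ| = 90° − |53.9° − (4.4°)| = 90° − 49.5° = 40.5°.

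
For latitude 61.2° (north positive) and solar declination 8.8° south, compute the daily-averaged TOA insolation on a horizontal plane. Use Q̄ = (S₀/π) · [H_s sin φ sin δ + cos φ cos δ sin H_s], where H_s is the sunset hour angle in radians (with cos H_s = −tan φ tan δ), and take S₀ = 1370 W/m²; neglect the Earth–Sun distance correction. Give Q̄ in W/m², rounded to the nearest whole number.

124 W/m²

cos H_s = −tan(61.2°) · tan(-8.8°) = 0.2816, so H_s = arccos(0.2816) = 73.64°. In radians, H_s = 1.2853.
H_s sin φ sin δ = 1.2853 × 0.8763 × -0.1530 = -0.1723.
cos φ cos δ sin H_s = 0.4818 × 0.9882 × 0.9595 = 0.4568.
Q̄ = (1370/π) × (-0.1723 + 0.4568) = 436.08 × 0.2845 = 124.06 W/m².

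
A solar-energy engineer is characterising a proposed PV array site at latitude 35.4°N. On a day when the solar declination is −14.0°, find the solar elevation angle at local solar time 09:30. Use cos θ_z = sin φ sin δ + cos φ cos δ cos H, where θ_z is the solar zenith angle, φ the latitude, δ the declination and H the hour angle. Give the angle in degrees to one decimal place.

Hour angle H = 15° × (9.5 − 12) = -37.50°.
cos θ_z = sin φ sin δ + cos φ cos δ cos H = (0.5793)(-0.2419) + (0.8151)(0.9703)(0.7934) = 0.4874.
θ_z = arccos(0.4874) = 60.83°, so the elevation is 90° − 60.83° = 29.17°.

29.2°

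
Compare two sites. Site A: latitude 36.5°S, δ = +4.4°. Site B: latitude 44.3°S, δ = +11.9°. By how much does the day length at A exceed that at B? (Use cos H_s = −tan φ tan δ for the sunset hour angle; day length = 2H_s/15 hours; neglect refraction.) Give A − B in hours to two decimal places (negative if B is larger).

A: H_s = arccos(−tan -36.5° · tan 4.4°) = 86.74°, so 2H_s/15 = 11.5653 h.
B: H_s = arccos(−tan -44.3° · tan 11.9°) = 78.13°, so 2H_s/15 = 10.4173 h.
A − B = 11.5653 − 10.4173 = 1.1480 h.

+1.15 h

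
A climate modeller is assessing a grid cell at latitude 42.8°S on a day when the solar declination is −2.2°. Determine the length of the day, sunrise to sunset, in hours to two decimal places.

−tan φ tan δ = −(-0.9260)(-0.0384) = -0.0356; H_s = arccos(-0.0356) = 92.04°.
Day length = 2 H_s / 15° h⁻¹ = 184.08° / 15 = 12.272 h.

12.27 hours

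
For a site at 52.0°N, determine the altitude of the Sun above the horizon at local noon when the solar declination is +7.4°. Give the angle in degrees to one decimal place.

45.4°

At local solar noon the hour angle is zero, so the elevation is 90° − |φ − δ| = 90° − |52.0° − (7.4°)| = 90° − 44.6° = 45.4°.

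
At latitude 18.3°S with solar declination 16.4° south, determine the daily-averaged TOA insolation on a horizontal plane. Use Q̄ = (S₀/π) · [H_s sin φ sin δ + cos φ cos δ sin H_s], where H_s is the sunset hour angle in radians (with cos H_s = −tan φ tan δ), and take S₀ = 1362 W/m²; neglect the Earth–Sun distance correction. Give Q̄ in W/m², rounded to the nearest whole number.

The sunset hour angle satisfies cos H_s = −tan φ tan δ = -0.0973, giving H_s = 95.58°. In radians, H_s = 1.6682.
H_s sin φ sin δ = 1.6682 × -0.3140 × -0.2823 = 0.1479.
cos φ cos δ sin H_s = 0.9494 × 0.9593 × 0.9953 = 0.9065.
Q̄ = (1362/π) × (0.1479 + 0.9065) = 433.54 × 1.0544 = 457.12 W/m².

457 W/m²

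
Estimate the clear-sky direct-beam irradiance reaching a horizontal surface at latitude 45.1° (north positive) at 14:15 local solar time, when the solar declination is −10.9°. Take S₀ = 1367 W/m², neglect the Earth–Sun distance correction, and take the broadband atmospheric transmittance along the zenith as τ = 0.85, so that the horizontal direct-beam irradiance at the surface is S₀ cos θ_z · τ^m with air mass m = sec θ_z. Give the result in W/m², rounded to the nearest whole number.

419 W/m²

Hour angle H = 15° × (14.25 − 12) = 33.75°.
cos θ_z = sin(45.1°) sin(-10.9°) + cos(45.1°) cos(-10.9°) cos(33.75°) = -0.1339 + 0.5763 = 0.4424.
Air mass m = 1/cos θ_z = 1/0.4424 = 2.260; τ^m = 0.85^2.260 = 0.6926.
Surface direct beam = 1367 × 0.4424 × 0.6926 = 418.86 W/m².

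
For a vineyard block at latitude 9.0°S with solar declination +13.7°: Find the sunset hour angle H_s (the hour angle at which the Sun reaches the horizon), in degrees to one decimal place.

87.8°

−tan φ tan δ = −(-0.1584)(0.2438) = 0.0386; H_s = arccos(0.0386) = 87.79°.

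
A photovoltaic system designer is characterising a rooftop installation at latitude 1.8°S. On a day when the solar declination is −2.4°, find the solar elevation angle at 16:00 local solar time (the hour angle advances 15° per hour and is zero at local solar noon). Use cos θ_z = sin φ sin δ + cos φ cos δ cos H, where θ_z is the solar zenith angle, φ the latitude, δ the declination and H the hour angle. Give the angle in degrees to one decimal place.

30.0°

Hour angle H = 15° × (16 − 12) = 60.00°.
With φ = -1.8°, δ = -2.4°, H = 60.00°: sin φ sin δ = 0.0013, cos φ cos δ cos H = 0.4993, so cos θ_z = 0.5006.
θ_z = arccos(0.5006) = 59.96°, so the elevation is 90° − 59.96° = 30.04°.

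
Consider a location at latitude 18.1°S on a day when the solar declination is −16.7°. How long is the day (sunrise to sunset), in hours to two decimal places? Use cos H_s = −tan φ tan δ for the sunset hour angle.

12.75 hours

The sunset hour angle satisfies cos H_s = −tan φ tan δ = -0.0981, giving H_s = 95.63°.
Day length = 2 H_s / 15° h⁻¹ = 191.26° / 15 = 12.751 h.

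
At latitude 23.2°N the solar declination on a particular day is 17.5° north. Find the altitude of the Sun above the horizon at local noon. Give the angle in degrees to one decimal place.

84.3°

At local solar noon the hour angle is zero, so the elevation is 90° − |φ − δ| = 90° − |23.2° − (17.5°)| = 90° − 5.7° = 84.3°.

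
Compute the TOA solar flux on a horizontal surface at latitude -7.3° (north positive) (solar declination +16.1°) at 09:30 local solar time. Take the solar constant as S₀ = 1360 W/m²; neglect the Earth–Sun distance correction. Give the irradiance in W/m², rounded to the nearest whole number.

980 W/m²

Hour angle H = 15° × (9.5 − 12) = -37.50°.
cos θ_z = sin φ sin δ + cos φ cos δ cos H = (-0.1271)(0.2773) + (0.9919)(0.9608)(0.7934) = 0.7209.
Top-of-atmosphere irradiance = S₀ cos θ_z = 1360 × 0.7209 = 980.42 W/m².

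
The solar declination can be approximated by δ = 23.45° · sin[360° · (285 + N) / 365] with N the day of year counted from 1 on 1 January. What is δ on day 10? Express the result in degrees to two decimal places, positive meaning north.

360 × (285 + 10) / 365 = 290.959°; sin(290.959°) = -0.9338.
δ = 23.45 × -0.9338 = -21.898° ≈ -21.90°.

-21.90°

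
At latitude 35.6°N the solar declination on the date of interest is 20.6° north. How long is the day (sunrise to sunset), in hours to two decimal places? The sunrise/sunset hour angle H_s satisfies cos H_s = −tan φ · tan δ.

−tan φ tan δ = −(0.7159)(0.3759) = -0.2691; H_s = arccos(-0.2691) = 105.61°.
Day length = 2 H_s / 15° h⁻¹ = 211.22° / 15 = 14.081 h.

14.08 hours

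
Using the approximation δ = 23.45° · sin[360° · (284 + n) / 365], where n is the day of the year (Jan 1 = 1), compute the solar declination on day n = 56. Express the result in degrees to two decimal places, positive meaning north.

360 × (284 + 56) / 365 = 335.342°; sin(335.342°) = -0.4172.
δ = 23.45 × -0.4172 = -9.783° ≈ -9.78°.

-9.78°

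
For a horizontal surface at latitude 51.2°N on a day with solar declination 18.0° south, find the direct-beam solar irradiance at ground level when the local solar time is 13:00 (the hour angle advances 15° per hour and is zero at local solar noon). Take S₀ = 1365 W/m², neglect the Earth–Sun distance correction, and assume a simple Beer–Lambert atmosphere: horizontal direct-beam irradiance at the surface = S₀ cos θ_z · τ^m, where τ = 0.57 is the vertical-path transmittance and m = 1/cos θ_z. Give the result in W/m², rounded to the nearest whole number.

Hour angle H = 15° × (13 − 12) = 15.00°.
With φ = 51.2°, δ = -18.0°, H = 15.00°: sin φ sin δ = -0.2408, cos φ cos δ cos H = 0.5756, so cos θ_z = 0.3348.
Air mass m = 1/cos θ_z = 1/0.3348 = 2.987; τ^m = 0.57^2.987 = 0.1866.
Surface direct beam = 1365 × 0.3348 × 0.1866 = 85.28 W/m².

85 W/m²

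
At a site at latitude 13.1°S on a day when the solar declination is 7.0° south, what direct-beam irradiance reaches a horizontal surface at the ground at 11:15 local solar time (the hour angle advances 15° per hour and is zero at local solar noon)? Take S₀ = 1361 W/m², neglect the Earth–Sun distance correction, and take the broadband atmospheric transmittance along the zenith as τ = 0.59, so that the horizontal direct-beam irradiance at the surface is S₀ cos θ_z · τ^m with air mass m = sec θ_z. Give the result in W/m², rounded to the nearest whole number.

Hour angle H = 15° × (11.25 − 12) = -11.25°.
cos θ_z = sin φ sin δ + cos φ cos δ cos H = (-0.2267)(-0.1219) + (0.9740)(0.9925)(0.9808) = 0.9758.
Air mass m = 1/cos θ_z = 1/0.9758 = 1.025; τ^m = 0.59^1.025 = 0.5823.
Surface direct beam = 1361 × 0.9758 × 0.5823 = 773.33 W/m².

773 W/m²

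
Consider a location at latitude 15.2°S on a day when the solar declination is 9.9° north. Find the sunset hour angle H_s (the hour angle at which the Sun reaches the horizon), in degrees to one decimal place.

−tan φ tan δ = −(-0.2717)(0.1745) = 0.0474; H_s = arccos(0.0474) = 87.28°.

87.3°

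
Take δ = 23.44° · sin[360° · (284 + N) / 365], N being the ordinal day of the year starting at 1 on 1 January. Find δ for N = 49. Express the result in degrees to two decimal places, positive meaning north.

360 × (284 + 49) / 365 = 328.438°; sin(328.438°) = -0.5234.
δ = 23.44 × -0.5234 = -12.268° ≈ -12.27°.

-12.27°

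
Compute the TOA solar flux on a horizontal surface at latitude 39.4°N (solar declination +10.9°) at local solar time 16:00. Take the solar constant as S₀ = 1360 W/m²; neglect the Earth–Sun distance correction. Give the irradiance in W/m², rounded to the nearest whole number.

679 W/m²

Hour angle H = 15° × (16 − 12) = 60.00°.
cos θ_z = sin(39.4°) sin(10.9°) + cos(39.4°) cos(10.9°) cos(60.00°) = 0.1200 + 0.3794 = 0.4994.
Top-of-atmosphere irradiance = S₀ cos θ_z = 1360 × 0.4994 = 679.18 W/m².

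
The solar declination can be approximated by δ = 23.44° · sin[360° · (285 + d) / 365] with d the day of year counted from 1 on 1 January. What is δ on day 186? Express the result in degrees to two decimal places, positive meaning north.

+22.69°

360 × (285 + 186) / 365 = 464.548°; sin(464.548°) = 0.9679.
δ = 23.44 × 0.9679 = 22.688° ≈ +22.69°.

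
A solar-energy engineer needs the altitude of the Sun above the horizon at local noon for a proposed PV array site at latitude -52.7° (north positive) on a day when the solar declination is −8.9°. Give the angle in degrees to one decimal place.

46.2°

At local solar noon the hour angle is zero, so the elevation is 90° − |φ − δ| = 90° − |-52.7° − (-8.9°)| = 90° − 43.8° = 46.2°.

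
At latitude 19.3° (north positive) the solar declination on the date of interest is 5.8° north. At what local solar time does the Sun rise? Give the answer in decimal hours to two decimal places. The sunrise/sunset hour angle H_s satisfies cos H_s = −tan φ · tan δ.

5.86 h

cos H_s = −tan(19.3°) · tan(5.8°) = -0.0356, so H_s = arccos(-0.0356) = 92.04°.
Sunrise is at 12 − H_s/15 = 12 − 6.136 = 5.864 h local solar time.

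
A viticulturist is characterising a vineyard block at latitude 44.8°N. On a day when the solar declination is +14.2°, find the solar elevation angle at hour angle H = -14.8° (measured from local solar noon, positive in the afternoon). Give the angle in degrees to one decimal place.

56.9°

With φ = 44.8°, δ = 14.2°, H = -14.80°: sin φ sin δ = 0.1729, cos φ cos δ cos H = 0.6651, so cos θ_z = 0.8380.
θ_z = arccos(0.8380) = 33.07°, so the elevation is 90° − 33.07° = 56.93°.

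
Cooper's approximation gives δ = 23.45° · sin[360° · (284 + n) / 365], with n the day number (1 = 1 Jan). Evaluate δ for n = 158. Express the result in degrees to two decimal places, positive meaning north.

+22.75°

360 × (284 + 158) / 365 = 435.945°; sin(435.945°) = 0.9701.
δ = 23.45 × 0.9701 = 22.749° ≈ +22.75°.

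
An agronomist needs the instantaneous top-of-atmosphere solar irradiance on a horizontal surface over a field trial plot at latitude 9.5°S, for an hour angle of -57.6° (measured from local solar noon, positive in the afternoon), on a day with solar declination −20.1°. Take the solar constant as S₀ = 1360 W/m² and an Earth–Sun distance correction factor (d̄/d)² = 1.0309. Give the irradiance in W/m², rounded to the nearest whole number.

cos θ_z = sin(-9.5°) sin(-20.1°) + cos(-9.5°) cos(-20.1°) cos(-57.60°) = 0.0567 + 0.4963 = 0.5530.
Top-of-atmosphere irradiance = S₀ (d̄/d)² cos θ_z = 1360 × 1.0309 × 0.5530 = 775.32 W/m².

775 W/m²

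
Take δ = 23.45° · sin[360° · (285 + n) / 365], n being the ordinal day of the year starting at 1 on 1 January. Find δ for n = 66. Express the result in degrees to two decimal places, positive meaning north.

360 × (285 + 66) / 365 = 346.192°; sin(346.192°) = -0.2387.
δ = 23.45 × -0.2387 = -5.598° ≈ -5.60°.

-5.60°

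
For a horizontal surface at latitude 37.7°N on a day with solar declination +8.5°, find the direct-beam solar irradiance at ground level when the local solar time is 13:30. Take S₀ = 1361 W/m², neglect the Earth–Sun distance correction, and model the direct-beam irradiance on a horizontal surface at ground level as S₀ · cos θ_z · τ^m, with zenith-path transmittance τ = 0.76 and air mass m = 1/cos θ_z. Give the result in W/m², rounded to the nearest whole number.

Hour angle H = 15° × (13.5 − 12) = 22.50°.
cos θ_z = sin(37.7°) sin(8.5°) + cos(37.7°) cos(8.5°) cos(22.50°) = 0.0904 + 0.7230 = 0.8134.
Air mass m = 1/cos θ_z = 1/0.8134 = 1.229; τ^m = 0.76^1.229 = 0.7137.
Surface direct beam = 1361 × 0.8134 × 0.7137 = 790.09 W/m².

790 W/m²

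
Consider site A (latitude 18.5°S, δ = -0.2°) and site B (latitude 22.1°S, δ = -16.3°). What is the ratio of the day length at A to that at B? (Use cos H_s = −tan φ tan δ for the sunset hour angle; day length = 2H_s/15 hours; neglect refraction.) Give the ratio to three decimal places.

0.930

A: H_s = arccos(−tan -18.5° · tan -0.2°) = 90.07°, so 2H_s/15 = 12.0093 h.
B: H_s = arccos(−tan -22.1° · tan -16.3°) = 96.82°, so 2H_s/15 = 12.9093 h.
Ratio A/B = 12.0093 / 12.9093 = 0.9303.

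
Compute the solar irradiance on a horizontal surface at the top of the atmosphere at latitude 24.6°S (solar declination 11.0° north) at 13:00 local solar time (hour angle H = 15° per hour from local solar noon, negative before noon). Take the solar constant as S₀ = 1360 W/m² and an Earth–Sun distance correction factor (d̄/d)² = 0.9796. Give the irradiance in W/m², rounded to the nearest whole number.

1043 W/m²

Hour angle H = 15° × (13 − 12) = 15.00°.
cos θ_z = sin(-24.6°) sin(11.0°) + cos(-24.6°) cos(11.0°) cos(15.00°) = -0.0794 + 0.8621 = 0.7827.
Top-of-atmosphere irradiance = S₀ (d̄/d)² cos θ_z = 1360 × 0.9796 × 0.7827 = 1042.76 W/m².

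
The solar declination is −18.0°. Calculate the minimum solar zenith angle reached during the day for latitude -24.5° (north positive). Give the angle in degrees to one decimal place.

6.5°

At local solar noon the hour angle is zero, so the zenith angle is |φ − δ| = |-24.5° − (-18.0°)| = 6.5°.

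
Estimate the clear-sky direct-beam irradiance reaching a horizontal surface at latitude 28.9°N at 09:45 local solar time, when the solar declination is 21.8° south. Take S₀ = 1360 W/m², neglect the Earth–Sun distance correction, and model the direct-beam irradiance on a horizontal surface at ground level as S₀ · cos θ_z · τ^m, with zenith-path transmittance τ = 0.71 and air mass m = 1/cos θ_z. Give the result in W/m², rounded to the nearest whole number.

Hour angle H = 15° × (9.75 − 12) = -33.75°.
cos θ_z = sin(28.9°) sin(-21.8°) + cos(28.9°) cos(-21.8°) cos(-33.75°) = -0.1795 + 0.6759 = 0.4964.
Air mass m = 1/cos θ_z = 1/0.4964 = 2.015; τ^m = 0.71^2.015 = 0.5015.
Surface direct beam = 1360 × 0.4964 × 0.5015 = 338.56 W/m².

339 W/m²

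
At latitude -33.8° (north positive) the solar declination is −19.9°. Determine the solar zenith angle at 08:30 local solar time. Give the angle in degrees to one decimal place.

48.3°

Hour angle H = 15° × (8.5 − 12) = -52.50°.
With φ = -33.8°, δ = -19.9°, H = -52.50°: sin φ sin δ = 0.1894, cos φ cos δ cos H = 0.4757, so cos θ_z = 0.6651.
θ_z = arccos(0.6651) = 48.31°.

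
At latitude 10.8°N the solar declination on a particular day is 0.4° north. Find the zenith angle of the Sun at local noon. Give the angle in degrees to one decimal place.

At local solar noon the hour angle is zero, so the zenith angle is |φ − δ| = |10.8° − (0.4°)| = 10.4°.

10.4°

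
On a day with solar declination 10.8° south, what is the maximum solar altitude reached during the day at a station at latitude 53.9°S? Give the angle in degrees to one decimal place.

46.9°

At local solar noon the hour angle is zero, so the elevation is 90° − |φ − δ| = 90° − |-53.9° − (-10.8°)| = 90° − 43.1° = 46.9°.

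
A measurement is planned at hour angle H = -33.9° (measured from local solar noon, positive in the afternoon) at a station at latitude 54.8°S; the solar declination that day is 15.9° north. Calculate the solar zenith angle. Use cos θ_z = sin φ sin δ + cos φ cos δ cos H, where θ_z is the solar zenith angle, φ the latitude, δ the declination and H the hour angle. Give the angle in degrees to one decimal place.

76.3°

cos θ_z = sin(-54.8°) sin(15.9°) + cos(-54.8°) cos(15.9°) cos(-33.90°) = -0.2239 + 0.4601 = 0.2362.
θ_z = arccos(0.2362) = 76.34°.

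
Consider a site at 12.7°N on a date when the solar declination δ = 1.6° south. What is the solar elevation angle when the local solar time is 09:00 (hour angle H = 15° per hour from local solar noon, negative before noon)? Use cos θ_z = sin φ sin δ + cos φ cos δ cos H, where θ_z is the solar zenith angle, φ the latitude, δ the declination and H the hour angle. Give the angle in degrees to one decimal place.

43.1°

Hour angle H = 15° × (9 − 12) = -45.00°.
cos θ_z = sin(12.7°) sin(-1.6°) + cos(12.7°) cos(-1.6°) cos(-45.00°) = -0.0061 + 0.6895 = 0.6834.
θ_z = arccos(0.6834) = 46.89°, so the elevation is 90° − 46.89° = 43.11°.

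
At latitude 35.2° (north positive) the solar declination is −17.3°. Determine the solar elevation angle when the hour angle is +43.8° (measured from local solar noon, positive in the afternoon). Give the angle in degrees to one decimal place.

23.1°

cos θ_z = sin φ sin δ + cos φ cos δ cos H = (0.5764)(-0.2974) + (0.8171)(0.9548)(0.7218) = 0.3917.
θ_z = arccos(0.3917) = 66.94°, so the elevation is 90° − 66.94° = 23.06°.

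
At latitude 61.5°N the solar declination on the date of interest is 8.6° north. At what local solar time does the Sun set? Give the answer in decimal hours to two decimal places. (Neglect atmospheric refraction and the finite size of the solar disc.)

19.08 h

cos H_s = −tan(61.5°) · tan(8.6°) = -0.2785, so H_s = arccos(-0.2785) = 106.17°.
Sunset is at 12 + H_s/15 = 12 + 7.078 = 19.078 h local solar time.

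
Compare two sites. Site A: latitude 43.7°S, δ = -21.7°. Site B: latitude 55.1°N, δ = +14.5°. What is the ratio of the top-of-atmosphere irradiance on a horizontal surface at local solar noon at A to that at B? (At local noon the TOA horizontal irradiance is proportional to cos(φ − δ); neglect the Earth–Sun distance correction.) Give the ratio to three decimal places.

A: cos θ_z = cos(-43.7° − (-21.7°)) = 0.9272.
B: cos θ_z = cos(55.1° − (14.5°)) = 0.7593.
Ratio A/B = 0.9272 / 0.7593 = 1.2211.

1.221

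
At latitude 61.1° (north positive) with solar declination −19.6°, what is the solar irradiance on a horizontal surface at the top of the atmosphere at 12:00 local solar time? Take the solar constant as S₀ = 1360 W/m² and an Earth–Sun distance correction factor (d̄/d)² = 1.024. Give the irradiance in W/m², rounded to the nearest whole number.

225 W/m²

Hour angle H = 15° × (12 − 12) = 0.00°.
cos θ_z = sin φ sin δ + cos φ cos δ cos H = (0.8755)(-0.3355) + (0.4833)(0.9421)(1.0000) = 0.1616.
Top-of-atmosphere irradiance = S₀ (d̄/d)² cos θ_z = 1360 × 1.024 × 0.1616 = 225.05 W/m².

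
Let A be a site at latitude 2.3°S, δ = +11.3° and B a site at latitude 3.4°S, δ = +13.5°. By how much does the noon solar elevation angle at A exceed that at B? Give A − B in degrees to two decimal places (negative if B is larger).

+3.30°

A: 90° − |-2.3 − (11.3)| = 76.40°.
B: 90° − |-3.4 − (13.5)| = 73.10°.
A − B = 76.40 − 73.10 = 3.30°.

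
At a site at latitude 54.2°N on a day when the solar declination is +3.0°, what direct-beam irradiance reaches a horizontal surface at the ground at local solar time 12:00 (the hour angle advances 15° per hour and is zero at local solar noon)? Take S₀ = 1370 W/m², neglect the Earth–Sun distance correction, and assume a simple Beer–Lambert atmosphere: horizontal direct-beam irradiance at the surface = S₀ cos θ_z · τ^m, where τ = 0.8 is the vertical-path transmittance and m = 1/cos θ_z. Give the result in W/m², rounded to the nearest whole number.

601 W/m²

Hour angle H = 15° × (12 − 12) = 0.00°.
With φ = 54.2°, δ = 3.0°, H = 0.00°: sin φ sin δ = 0.0424, cos φ cos δ cos H = 0.5842, so cos θ_z = 0.6266.
Air mass m = 1/cos θ_z = 1/0.6266 = 1.596; τ^m = 0.8^1.596 = 0.7004.
Surface direct beam = 1370 × 0.6266 × 0.7004 = 601.25 W/m².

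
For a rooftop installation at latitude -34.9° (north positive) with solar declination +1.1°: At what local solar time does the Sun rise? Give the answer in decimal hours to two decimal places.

6.05 h

cos H_s = −tan(-34.9°) · tan(1.1°) = 0.0134, so H_s = arccos(0.0134) = 89.23°.
Sunrise is at 12 − H_s/15 = 12 − 5.949 = 6.051 h local solar time.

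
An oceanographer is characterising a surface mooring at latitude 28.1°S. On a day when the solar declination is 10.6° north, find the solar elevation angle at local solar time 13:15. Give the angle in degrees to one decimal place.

47.3°

Hour angle H = 15° × (13.25 − 12) = 18.75°.
cos θ_z = sin(-28.1°) sin(10.6°) + cos(-28.1°) cos(10.6°) cos(18.75°) = -0.0866 + 0.8211 = 0.7345.
θ_z = arccos(0.7345) = 42.74°, so the elevation is 90° − 42.74° = 47.26°.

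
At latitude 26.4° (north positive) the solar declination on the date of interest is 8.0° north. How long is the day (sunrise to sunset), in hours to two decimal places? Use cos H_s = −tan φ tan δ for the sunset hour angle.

12.53 hours

The sunset hour angle satisfies cos H_s = −tan φ tan δ = -0.0698, giving H_s = 94.00°.
Day length = 2 H_s / 15° h⁻¹ = 188.00° / 15 = 12.533 h.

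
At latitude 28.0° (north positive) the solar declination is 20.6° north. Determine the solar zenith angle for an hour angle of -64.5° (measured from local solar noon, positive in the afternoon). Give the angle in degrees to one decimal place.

cos θ_z = sin φ sin δ + cos φ cos δ cos H = (0.4695)(0.3518) + (0.8829)(0.9361)(0.4305) = 0.5210.
θ_z = arccos(0.5210) = 58.60°.

58.6°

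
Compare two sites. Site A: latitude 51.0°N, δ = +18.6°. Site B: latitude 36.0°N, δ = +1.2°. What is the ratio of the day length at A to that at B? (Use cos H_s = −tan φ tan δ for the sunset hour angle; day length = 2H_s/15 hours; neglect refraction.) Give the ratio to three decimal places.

A: H_s = arccos(−tan 51.0° · tan 18.6°) = 114.56°, so 2H_s/15 = 15.2747 h.
B: H_s = arccos(−tan 36.0° · tan 1.2°) = 90.87°, so 2H_s/15 = 12.1160 h.
Ratio A/B = 15.2747 / 12.1160 = 1.2607.

1.261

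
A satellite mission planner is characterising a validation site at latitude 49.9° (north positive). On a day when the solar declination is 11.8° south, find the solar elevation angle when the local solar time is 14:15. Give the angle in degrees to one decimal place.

Hour angle H = 15° × (14.25 − 12) = 33.75°.
cos θ_z = sin(49.9°) sin(-11.8°) + cos(49.9°) cos(-11.8°) cos(33.75°) = -0.1564 + 0.5243 = 0.3679.
θ_z = arccos(0.3679) = 68.41°, so the elevation is 90° − 68.41° = 21.59°.

21.6°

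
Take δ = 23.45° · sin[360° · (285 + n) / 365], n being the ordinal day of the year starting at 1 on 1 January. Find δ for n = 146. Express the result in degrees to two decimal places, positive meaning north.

360 × (285 + 146) / 365 = 425.096°; sin(425.096°) = 0.9070.
δ = 23.45 × 0.9070 = 21.269° ≈ +21.27°.

+21.27°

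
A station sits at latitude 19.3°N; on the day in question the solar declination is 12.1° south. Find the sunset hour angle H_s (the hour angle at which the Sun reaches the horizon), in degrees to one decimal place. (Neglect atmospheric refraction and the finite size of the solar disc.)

cos H_s = −tan(19.3°) · tan(-12.1°) = 0.0751, so H_s = arccos(0.0751) = 85.69°.

85.7°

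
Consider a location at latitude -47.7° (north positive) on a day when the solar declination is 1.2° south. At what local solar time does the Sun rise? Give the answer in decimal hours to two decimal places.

cos H_s = −tan(-47.7°) · tan(-1.2°) = -0.0230, so H_s = arccos(-0.0230) = 91.32°.
Sunrise is at 12 − H_s/15 = 12 − 6.088 = 5.912 h local solar time.

5.91 h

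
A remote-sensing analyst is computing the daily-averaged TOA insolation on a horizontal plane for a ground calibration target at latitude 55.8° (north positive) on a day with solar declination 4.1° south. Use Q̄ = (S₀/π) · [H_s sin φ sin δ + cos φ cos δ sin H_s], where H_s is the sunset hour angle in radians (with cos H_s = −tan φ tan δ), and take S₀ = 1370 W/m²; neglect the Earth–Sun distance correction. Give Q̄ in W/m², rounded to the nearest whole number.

205 W/m²

The sunset hour angle satisfies cos H_s = −tan φ tan δ = 0.1055, giving H_s = 83.94°. In radians, H_s = 1.4650.
H_s sin φ sin δ = 1.4650 × 0.8271 × -0.0715 = -0.0866.
cos φ cos δ sin H_s = 0.5621 × 0.9974 × 0.9944 = 0.5575.
Q̄ = (1370/π) × (-0.0866 + 0.5575) = 436.08 × 0.4709 = 205.35 W/m².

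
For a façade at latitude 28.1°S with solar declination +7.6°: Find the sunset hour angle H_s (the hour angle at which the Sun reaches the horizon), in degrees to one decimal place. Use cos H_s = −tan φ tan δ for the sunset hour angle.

cos H_s = −tan(-28.1°) · tan(7.6°) = 0.0712, so H_s = arccos(0.0712) = 85.92°.

85.9°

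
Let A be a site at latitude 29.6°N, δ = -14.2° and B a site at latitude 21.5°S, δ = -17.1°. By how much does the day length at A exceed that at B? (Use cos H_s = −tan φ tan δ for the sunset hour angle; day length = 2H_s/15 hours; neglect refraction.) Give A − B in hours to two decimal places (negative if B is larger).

-2.03 h

A: H_s = arccos(−tan 29.6° · tan -14.2°) = 81.74°, so 2H_s/15 = 10.8987 h.
B: H_s = arccos(−tan -21.5° · tan -17.1°) = 96.96°, so 2H_s/15 = 12.9280 h.
A − B = 10.8987 − 12.9280 = -2.0293 h.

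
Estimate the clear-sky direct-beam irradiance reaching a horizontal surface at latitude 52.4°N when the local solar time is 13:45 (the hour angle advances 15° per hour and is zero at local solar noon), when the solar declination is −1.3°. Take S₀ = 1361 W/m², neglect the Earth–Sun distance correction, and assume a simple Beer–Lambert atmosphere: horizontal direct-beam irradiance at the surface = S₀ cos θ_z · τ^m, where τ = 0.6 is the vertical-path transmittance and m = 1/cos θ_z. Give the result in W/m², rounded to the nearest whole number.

Hour angle H = 15° × (13.75 − 12) = 26.25°.
cos θ_z = sin φ sin δ + cos φ cos δ cos H = (0.7923)(-0.0227) + (0.6101)(0.9997)(0.8969) = 0.5290.
Air mass m = 1/cos θ_z = 1/0.5290 = 1.890; τ^m = 0.6^1.890 = 0.3808.
Surface direct beam = 1361 × 0.5290 × 0.3808 = 274.16 W/m².

274 W/m²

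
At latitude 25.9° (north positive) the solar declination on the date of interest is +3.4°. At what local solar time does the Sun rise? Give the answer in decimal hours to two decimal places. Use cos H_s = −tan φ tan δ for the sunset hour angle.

5.89 h

cos H_s = −tan(25.9°) · tan(3.4°) = -0.0288, so H_s = arccos(-0.0288) = 91.65°.
Sunrise is at 12 − H_s/15 = 12 − 6.110 = 5.890 h local solar time.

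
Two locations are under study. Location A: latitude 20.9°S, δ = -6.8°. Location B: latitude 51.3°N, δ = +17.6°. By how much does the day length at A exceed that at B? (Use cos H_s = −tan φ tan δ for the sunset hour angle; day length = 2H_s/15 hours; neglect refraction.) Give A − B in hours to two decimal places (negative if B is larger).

A: H_s = arccos(−tan -20.9° · tan -6.8°) = 92.61°, so 2H_s/15 = 12.3480 h.
B: H_s = arccos(−tan 51.3° · tan 17.6°) = 113.33°, so 2H_s/15 = 15.1107 h.
A − B = 12.3480 − 15.1107 = -2.7627 h.

-2.76 h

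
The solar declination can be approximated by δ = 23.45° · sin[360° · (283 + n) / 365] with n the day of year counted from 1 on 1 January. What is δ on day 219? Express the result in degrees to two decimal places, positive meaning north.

+16.55°

360 × (283 + 219) / 365 = 495.123°; sin(495.123°) = 0.7056.
δ = 23.45 × 0.7056 = 16.546° ≈ +16.55°.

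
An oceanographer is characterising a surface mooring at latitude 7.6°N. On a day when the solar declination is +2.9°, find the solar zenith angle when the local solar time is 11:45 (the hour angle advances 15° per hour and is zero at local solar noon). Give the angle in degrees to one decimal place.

Hour angle H = 15° × (11.75 − 12) = -3.75°.
cos θ_z = sin(7.6°) sin(2.9°) + cos(7.6°) cos(2.9°) cos(-3.75°) = 0.0067 + 0.9878 = 0.9945.
θ_z = arccos(0.9945) = 6.01°.

6.0°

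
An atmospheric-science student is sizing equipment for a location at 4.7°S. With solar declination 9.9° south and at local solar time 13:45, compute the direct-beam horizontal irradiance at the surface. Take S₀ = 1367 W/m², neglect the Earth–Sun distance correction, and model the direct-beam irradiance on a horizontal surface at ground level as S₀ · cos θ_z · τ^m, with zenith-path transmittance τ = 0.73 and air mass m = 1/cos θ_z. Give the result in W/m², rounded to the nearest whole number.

860 W/m²

Hour angle H = 15° × (13.75 − 12) = 26.25°.
With φ = -4.7°, δ = -9.9°, H = 26.25°: sin φ sin δ = 0.0141, cos φ cos δ cos H = 0.8805, so cos θ_z = 0.8946.
Air mass m = 1/cos θ_z = 1/0.8946 = 1.118; τ^m = 0.73^1.118 = 0.7034.
Surface direct beam = 1367 × 0.8946 × 0.7034 = 860.20 W/m².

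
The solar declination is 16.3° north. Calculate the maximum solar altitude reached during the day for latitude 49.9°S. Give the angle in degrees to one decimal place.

23.8°

At local solar noon the hour angle is zero, so the elevation is 90° − |φ − δ| = 90° − |-49.9° − (16.3°)| = 90° − 66.2° = 23.8°.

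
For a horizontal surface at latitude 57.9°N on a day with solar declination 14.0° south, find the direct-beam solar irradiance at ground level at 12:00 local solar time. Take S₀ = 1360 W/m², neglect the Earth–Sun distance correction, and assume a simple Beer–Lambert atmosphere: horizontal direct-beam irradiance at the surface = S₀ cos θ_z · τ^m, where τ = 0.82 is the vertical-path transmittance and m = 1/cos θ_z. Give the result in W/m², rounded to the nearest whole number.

Hour angle H = 15° × (12 − 12) = 0.00°.
cos θ_z = sin φ sin δ + cos φ cos δ cos H = (0.8471)(-0.2419) + (0.5314)(0.9703)(1.0000) = 0.3107.
Air mass m = 1/cos θ_z = 1/0.3107 = 3.219; τ^m = 0.82^3.219 = 0.5279.
Surface direct beam = 1360 × 0.3107 × 0.5279 = 223.07 W/m².

223 W/m²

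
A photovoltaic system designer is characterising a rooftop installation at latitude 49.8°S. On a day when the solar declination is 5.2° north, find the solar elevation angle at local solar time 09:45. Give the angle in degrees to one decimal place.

Hour angle H = 15° × (9.75 − 12) = -33.75°.
With φ = -49.8°, δ = 5.2°, H = -33.75°: sin φ sin δ = -0.0692, cos φ cos δ cos H = 0.5345, so cos θ_z = 0.4653.
θ_z = arccos(0.4653) = 62.27°, so the elevation is 90° − 62.27° = 27.73°.

27.7°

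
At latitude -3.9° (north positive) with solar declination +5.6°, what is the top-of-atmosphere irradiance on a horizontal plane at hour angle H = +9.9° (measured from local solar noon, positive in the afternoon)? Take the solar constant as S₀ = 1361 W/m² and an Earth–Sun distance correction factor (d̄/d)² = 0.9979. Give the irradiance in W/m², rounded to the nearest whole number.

1319 W/m²

cos θ_z = sin φ sin δ + cos φ cos δ cos H = (-0.0680)(0.0976) + (0.9977)(0.9952)(0.9851) = 0.9715.
Top-of-atmosphere irradiance = S₀ (d̄/d)² cos θ_z = 1361 × 0.9979 × 0.9715 = 1319.43 W/m².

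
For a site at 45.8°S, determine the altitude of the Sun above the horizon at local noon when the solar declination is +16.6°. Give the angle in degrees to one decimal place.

At local solar noon the hour angle is zero, so the elevation is 90° − |φ − δ| = 90° − |-45.8° − (16.6°)| = 90° − 62.4° = 27.6°.

27.6°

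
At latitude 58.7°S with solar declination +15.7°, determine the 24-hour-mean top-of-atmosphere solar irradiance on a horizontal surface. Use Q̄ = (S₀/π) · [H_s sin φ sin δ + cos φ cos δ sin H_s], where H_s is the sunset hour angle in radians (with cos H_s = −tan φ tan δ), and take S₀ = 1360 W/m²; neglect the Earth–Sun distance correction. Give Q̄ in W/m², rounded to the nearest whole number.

cos H_s = −tan(-58.7°) · tan(15.7°) = 0.4623, so H_s = arccos(0.4623) = 62.46°. In radians, H_s = 1.0901.
H_s sin φ sin δ = 1.0901 × -0.8545 × 0.2706 = -0.2521.
cos φ cos δ sin H_s = 0.5195 × 0.9627 × 0.8867 = 0.4435.
Q̄ = (1360/π) × (-0.2521 + 0.4435) = 432.90 × 0.1914 = 82.86 W/m².

83 W/m²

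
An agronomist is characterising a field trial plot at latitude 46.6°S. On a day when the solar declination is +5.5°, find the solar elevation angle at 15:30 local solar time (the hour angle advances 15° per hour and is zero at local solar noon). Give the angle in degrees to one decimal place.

Hour angle H = 15° × (15.5 − 12) = 52.50°.
With φ = -46.6°, δ = 5.5°, H = 52.50°: sin φ sin δ = -0.0696, cos φ cos δ cos H = 0.4163, so cos θ_z = 0.3467.
θ_z = arccos(0.3467) = 69.71°, so the elevation is 90° − 69.71° = 20.29°.

20.3°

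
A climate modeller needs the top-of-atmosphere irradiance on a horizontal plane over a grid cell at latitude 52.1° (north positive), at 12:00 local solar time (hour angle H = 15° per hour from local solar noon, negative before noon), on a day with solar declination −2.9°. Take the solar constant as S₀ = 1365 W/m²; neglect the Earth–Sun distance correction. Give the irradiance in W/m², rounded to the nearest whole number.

783 W/m²

Hour angle H = 15° × (12 − 12) = 0.00°.
With φ = 52.1°, δ = -2.9°, H = 0.00°: sin φ sin δ = -0.0399, cos φ cos δ cos H = 0.6135, so cos θ_z = 0.5736.
Top-of-atmosphere irradiance = S₀ cos θ_z = 1365 × 0.5736 = 782.96 W/m².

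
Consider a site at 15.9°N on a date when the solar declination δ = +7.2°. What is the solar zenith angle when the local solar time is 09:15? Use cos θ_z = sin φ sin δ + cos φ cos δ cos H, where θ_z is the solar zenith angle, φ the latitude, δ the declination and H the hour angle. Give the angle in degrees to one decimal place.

Hour angle H = 15° × (9.25 − 12) = -41.25°.
cos θ_z = sin φ sin δ + cos φ cos δ cos H = (0.2740)(0.1253) + (0.9617)(0.9921)(0.7518) = 0.7516.
θ_z = arccos(0.7516) = 41.27°.

41.3°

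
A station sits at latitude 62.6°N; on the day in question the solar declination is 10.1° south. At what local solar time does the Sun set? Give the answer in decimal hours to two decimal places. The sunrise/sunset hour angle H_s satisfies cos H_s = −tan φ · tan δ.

16.66 h

−tan φ tan δ = −(1.9292)(-0.1781) = 0.3436; H_s = arccos(0.3436) = 69.90°.
Sunset is at 12 + H_s/15 = 12 + 4.660 = 16.660 h local solar time.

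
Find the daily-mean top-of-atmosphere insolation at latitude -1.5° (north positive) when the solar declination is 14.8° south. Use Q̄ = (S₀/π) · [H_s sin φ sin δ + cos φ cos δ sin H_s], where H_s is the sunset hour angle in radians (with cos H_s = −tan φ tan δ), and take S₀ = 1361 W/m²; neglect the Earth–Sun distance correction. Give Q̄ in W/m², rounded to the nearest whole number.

423 W/m²

cos H_s = −tan(-1.5°) · tan(-14.8°) = -0.0069, so H_s = arccos(-0.0069) = 90.40°. In radians, H_s = 1.5778.
H_s sin φ sin δ = 1.5778 × -0.0262 × -0.2554 = 0.0106.
cos φ cos δ sin H_s = 0.9997 × 0.9668 × 1.0000 = 0.9665.
Q̄ = (1361/π) × (0.0106 + 0.9665) = 433.22 × 0.9771 = 423.30 W/m².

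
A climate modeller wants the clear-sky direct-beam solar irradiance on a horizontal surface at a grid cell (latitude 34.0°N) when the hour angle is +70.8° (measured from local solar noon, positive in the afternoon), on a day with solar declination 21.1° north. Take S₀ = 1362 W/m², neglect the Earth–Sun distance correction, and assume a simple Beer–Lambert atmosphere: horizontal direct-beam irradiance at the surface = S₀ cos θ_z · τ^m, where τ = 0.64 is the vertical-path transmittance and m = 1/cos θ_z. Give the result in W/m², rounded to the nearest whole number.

cos θ_z = sin φ sin δ + cos φ cos δ cos H = (0.5592)(0.3600) + (0.8290)(0.9330)(0.3289) = 0.4557.
Air mass m = 1/cos θ_z = 1/0.4557 = 2.194; τ^m = 0.64^2.194 = 0.3756.
Surface direct beam = 1362 × 0.4557 × 0.3756 = 233.12 W/m².

233 W/m²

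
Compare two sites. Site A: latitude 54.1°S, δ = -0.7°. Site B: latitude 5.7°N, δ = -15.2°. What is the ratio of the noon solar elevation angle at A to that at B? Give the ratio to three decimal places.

A: 90° − |-54.1 − (-0.7)| = 36.60°.
B: 90° − |5.7 − (-15.2)| = 69.10°.
Ratio A/B = 36.6000 / 69.1000 = 0.5297.

0.530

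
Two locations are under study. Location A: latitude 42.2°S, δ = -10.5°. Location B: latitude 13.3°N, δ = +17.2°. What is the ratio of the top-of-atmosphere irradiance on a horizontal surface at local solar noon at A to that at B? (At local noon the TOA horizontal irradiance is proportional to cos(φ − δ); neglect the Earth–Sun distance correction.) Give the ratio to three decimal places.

A: cos θ_z = cos(-42.2° − (-10.5°)) = 0.8508.
B: cos θ_z = cos(13.3° − (17.2°)) = 0.9977.
Ratio A/B = 0.8508 / 0.9977 = 0.8528.

0.853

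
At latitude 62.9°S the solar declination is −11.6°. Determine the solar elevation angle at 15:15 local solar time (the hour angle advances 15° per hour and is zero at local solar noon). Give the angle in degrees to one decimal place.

28.2°

Hour angle H = 15° × (15.25 − 12) = 48.75°.
cos θ_z = sin φ sin δ + cos φ cos δ cos H = (-0.8902)(-0.2011) + (0.4555)(0.9796)(0.6593) = 0.4732.
θ_z = arccos(0.4732) = 61.76°, so the elevation is 90° − 61.76° = 28.24°.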